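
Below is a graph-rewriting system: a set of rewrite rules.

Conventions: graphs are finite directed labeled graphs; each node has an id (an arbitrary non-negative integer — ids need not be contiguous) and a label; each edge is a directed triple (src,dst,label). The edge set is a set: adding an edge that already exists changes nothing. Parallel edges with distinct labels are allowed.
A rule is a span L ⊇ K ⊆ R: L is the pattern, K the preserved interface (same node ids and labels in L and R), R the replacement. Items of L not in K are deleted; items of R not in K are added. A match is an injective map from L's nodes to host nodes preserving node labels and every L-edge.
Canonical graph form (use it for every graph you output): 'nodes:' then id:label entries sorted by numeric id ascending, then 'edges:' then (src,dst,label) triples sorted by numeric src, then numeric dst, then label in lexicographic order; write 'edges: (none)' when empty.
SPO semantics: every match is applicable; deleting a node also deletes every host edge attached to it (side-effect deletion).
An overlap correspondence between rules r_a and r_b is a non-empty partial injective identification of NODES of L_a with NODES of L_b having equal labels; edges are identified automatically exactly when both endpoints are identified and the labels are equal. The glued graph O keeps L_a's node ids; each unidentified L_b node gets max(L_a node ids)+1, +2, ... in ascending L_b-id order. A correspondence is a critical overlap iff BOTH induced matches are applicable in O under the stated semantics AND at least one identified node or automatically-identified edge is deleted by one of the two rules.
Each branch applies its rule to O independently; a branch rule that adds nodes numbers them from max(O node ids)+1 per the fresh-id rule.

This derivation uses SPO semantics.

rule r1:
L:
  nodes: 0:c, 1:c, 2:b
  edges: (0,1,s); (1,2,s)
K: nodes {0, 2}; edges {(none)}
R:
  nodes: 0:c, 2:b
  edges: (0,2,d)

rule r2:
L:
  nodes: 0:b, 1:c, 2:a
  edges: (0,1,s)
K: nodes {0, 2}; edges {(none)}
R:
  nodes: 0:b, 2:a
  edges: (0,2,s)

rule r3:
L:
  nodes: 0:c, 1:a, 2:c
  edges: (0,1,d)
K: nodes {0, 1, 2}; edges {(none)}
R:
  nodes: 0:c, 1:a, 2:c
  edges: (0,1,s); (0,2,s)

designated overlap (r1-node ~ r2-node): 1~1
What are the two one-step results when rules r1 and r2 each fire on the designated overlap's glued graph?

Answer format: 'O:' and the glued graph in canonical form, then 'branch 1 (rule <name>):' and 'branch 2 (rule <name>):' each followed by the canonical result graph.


O:
nodes: 0:c, 1:c, 2:b, 3:b, 4:a
edges: (0,1,s); (1,2,s); (3,1,s)
branch 1 (rule r1):
nodes: 0:c, 2:b, 3:b, 4:a
edges: (0,2,d)
branch 2 (rule r2):
nodes: 0:c, 2:b, 3:b, 4:a
edges: (3,4,s)


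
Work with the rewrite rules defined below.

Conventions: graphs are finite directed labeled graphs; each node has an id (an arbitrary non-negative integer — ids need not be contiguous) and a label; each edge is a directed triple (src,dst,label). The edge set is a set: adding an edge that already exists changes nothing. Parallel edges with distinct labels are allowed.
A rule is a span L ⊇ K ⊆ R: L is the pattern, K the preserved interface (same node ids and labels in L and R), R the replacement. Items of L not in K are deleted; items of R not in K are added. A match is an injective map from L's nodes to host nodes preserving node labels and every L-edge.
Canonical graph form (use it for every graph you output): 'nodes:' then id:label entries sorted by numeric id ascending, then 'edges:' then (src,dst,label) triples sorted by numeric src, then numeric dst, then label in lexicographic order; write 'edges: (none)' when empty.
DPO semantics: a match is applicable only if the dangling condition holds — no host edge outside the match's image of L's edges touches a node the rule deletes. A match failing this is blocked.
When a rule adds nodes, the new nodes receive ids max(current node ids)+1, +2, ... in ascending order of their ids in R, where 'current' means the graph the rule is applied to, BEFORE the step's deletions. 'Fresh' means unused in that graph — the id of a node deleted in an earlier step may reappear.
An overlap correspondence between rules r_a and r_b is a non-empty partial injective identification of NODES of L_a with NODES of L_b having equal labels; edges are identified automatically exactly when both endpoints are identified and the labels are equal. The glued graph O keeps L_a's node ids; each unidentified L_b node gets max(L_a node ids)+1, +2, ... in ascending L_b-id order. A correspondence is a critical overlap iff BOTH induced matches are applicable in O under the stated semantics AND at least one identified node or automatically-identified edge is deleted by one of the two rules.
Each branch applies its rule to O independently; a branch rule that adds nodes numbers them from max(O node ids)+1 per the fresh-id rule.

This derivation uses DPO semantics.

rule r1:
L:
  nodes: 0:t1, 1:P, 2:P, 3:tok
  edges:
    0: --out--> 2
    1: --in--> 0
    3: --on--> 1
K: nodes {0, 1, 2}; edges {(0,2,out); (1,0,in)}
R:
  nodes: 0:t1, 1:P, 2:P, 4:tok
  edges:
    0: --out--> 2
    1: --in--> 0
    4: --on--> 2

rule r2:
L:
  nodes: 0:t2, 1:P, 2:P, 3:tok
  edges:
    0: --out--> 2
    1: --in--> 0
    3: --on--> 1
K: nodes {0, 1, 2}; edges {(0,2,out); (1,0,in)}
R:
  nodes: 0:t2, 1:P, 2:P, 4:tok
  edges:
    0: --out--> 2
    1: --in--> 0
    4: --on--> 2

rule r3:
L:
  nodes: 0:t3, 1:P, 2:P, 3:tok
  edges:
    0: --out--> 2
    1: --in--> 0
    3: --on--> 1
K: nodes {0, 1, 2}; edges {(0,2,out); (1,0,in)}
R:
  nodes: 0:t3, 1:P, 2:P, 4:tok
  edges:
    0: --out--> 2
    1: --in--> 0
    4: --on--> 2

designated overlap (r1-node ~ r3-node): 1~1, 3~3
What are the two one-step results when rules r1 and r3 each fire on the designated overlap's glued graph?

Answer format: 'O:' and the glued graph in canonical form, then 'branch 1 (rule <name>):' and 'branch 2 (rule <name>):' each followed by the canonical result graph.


O:
nodes: 0:t1, 1:P, 2:P, 3:tok, 4:t3, 5:P
edges: (0,2,out); (1,0,in); (1,4,in); (3,1,on); (4,5,out)
branch 1 (rule r1):
nodes: 0:t1, 1:P, 2:P, 4:t3, 5:P, 6:tok
edges: (0,2,out); (1,0,in); (1,4,in); (4,5,out); (6,2,on)
branch 2 (rule r3):
nodes: 0:t1, 1:P, 2:P, 4:t3, 5:P, 6:tok
edges: (0,2,out); (1,0,in); (1,4,in); (4,5,out); (6,5,on)


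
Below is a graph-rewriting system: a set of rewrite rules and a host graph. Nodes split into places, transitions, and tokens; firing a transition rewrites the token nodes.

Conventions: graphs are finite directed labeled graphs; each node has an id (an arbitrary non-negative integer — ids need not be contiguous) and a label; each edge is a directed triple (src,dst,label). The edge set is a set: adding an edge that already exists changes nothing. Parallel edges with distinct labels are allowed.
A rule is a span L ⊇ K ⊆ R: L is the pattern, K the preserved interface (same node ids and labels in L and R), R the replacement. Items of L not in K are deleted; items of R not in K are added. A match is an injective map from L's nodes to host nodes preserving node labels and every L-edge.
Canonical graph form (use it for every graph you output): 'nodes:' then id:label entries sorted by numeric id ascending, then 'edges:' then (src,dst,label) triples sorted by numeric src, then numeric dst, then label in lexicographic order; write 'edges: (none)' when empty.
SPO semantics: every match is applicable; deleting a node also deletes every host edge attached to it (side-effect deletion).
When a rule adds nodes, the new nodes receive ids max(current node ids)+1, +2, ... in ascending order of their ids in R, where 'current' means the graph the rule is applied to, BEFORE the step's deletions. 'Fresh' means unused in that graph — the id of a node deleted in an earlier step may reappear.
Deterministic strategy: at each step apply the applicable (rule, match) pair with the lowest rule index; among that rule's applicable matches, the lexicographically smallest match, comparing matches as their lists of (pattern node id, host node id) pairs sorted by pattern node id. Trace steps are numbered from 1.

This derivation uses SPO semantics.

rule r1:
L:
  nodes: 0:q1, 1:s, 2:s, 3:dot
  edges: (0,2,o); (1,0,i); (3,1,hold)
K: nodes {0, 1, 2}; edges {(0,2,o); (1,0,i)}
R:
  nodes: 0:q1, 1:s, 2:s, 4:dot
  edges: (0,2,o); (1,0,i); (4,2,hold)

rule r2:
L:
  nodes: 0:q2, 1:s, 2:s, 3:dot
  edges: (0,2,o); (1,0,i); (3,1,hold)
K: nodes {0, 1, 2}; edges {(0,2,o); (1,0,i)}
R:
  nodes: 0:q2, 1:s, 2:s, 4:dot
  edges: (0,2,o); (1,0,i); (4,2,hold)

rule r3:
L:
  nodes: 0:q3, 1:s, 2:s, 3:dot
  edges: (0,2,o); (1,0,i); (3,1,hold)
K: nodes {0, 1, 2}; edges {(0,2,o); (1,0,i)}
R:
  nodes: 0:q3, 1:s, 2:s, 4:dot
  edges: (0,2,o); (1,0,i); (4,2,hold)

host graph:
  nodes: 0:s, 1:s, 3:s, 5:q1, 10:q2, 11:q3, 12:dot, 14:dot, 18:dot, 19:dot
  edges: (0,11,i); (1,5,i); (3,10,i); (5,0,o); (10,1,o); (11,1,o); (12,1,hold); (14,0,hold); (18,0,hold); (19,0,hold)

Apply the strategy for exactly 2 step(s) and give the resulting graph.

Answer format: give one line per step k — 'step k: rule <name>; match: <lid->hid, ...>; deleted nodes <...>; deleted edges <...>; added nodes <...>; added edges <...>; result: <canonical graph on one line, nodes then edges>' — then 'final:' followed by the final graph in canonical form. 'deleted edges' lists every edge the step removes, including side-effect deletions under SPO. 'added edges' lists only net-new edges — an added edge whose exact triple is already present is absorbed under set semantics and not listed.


step 1: rule r1; match: 0->5, 1->1, 2->0, 3->12; deleted nodes 12; deleted edges (12,1,hold); added nodes 20; added edges (20,0,hold); result: nodes: 0:s, 1:s, 3:s, 5:q1, 10:q2, 11:q3, 14:dot, 18:dot, 19:dot, 20:dot edges: (0,11,i); (1,5,i); (3,10,i); (5,0,o); (10,1,o); (11,1,o); (14,0,hold); (18,0,hold); (19,0,hold); (20,0,hold)
step 2: rule r3; match: 0->11, 1->0, 2->1, 3->14; deleted nodes 14; deleted edges (14,0,hold); added nodes 21; added edges (21,1,hold); result: nodes: 0:s, 1:s, 3:s, 5:q1, 10:q2, 11:q3, 18:dot, 19:dot, 20:dot, 21:dot edges: (0,11,i); (1,5,i); (3,10,i); (5,0,o); (10,1,o); (11,1,o); (18,0,hold); (19,0,hold); (20,0,hold); (21,1,hold)
final:
nodes: 0:s, 1:s, 3:s, 5:q1, 10:q2, 11:q3, 18:dot, 19:dot, 20:dot, 21:dot
edges: (0,11,i); (1,5,i); (3,10,i); (5,0,o); (10,1,o); (11,1,o); (18,0,hold); (19,0,hold); (20,0,hold); (21,1,hold)


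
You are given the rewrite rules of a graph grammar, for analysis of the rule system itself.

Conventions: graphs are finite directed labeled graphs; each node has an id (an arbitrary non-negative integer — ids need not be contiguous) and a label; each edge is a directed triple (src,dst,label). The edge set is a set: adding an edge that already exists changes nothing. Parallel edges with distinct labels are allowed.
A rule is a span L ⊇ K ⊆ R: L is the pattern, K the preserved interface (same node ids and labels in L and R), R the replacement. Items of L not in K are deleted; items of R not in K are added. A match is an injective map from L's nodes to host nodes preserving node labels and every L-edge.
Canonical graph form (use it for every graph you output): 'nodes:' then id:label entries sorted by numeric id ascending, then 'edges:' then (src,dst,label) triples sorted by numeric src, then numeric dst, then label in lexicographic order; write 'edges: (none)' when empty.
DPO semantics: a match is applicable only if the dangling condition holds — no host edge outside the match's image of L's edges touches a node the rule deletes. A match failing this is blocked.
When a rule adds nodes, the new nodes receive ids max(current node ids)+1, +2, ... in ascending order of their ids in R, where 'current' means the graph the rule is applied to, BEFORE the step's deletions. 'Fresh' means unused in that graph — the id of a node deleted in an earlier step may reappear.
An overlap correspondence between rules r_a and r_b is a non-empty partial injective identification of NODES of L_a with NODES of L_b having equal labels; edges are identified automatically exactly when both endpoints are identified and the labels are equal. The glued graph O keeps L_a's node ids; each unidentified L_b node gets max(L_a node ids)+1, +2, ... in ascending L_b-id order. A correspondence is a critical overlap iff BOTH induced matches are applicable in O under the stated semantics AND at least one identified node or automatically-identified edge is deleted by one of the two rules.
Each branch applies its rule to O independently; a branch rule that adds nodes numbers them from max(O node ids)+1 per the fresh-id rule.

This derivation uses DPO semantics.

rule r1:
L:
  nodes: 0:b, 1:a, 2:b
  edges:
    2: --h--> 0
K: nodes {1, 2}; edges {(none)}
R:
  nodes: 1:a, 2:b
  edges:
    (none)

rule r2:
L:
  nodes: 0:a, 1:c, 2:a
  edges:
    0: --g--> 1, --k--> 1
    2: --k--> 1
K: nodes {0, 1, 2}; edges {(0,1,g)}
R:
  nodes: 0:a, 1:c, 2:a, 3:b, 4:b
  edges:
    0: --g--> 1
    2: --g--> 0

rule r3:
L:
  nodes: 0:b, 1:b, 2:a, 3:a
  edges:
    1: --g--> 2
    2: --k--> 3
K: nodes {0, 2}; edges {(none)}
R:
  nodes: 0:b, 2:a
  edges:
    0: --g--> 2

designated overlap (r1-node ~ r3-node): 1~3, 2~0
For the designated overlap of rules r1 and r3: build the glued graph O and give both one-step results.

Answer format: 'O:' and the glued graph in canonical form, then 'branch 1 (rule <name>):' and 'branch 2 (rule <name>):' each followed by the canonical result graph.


O:
nodes: 0:b, 1:a, 2:b, 3:b, 4:a
edges: (2,0,h); (3,4,g); (4,1,k)
branch 1 (rule r1):
nodes: 1:a, 2:b, 3:b, 4:a
edges: (3,4,g); (4,1,k)
branch 2 (rule r3):
nodes: 0:b, 2:b, 4:a
edges: (2,0,h); (2,4,g)


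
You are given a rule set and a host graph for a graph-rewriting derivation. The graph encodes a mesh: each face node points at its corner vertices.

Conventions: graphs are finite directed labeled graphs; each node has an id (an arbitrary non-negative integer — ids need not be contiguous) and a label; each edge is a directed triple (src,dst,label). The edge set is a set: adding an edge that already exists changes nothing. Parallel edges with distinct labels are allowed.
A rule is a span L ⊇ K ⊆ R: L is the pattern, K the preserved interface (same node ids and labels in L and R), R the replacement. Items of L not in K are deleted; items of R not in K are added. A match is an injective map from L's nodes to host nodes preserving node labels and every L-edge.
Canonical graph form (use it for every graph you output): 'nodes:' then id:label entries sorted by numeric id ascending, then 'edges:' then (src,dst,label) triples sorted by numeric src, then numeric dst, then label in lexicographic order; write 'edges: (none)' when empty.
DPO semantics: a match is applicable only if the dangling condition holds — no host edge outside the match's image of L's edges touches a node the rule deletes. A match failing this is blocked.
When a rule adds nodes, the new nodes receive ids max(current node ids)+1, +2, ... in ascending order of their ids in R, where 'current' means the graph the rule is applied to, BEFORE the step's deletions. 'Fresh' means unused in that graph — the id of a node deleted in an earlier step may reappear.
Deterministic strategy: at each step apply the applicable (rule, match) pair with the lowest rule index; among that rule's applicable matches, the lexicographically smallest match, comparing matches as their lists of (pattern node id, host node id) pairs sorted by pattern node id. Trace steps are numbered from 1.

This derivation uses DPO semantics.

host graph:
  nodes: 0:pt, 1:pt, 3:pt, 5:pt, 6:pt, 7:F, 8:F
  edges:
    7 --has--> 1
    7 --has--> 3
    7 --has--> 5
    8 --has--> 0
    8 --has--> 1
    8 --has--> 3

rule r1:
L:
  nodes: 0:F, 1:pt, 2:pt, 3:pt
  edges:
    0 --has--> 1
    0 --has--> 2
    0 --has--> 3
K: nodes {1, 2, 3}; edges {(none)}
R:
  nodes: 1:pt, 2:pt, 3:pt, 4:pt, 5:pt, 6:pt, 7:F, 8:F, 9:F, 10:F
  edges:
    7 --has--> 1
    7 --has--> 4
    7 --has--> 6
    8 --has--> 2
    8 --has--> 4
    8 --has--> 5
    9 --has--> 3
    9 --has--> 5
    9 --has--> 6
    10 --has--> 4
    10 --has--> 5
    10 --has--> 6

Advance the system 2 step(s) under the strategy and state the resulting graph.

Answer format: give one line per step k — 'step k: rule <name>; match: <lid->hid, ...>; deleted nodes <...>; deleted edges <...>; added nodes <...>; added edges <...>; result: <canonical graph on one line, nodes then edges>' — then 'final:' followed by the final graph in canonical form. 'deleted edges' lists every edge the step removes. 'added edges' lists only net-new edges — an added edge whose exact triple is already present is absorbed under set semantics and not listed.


step 1: rule r1; match: 0->7, 1->1, 2->3, 3->5; deleted nodes 7; deleted edges (7,1,has); (7,3,has); (7,5,has); added nodes 9, 10, 11, 12, 13, 14, 15; added edges (12,1,has); (12,9,has); (12,11,has); (13,3,has); (13,9,has); (13,10,has); (14,5,has); (14,10,has); (14,11,has); (15,9,has); (15,10,has); (15,11,has); result: nodes: 0:pt, 1:pt, 3:pt, 5:pt, 6:pt, 8:F, 9:pt, 10:pt, 11:pt, 12:F, 13:F, 14:F, 15:F edges: (8,0,has); (8,1,has); (8,3,has); (12,1,has); (12,9,has); (12,11,has); (13,3,has); (13,9,has); (13,10,has); (14,5,has); (14,10,has); (14,11,has); (15,9,has); (15,10,has); (15,11,has)
step 2: rule r1; match: 0->8, 1->0, 2->1, 3->3; deleted nodes 8; deleted edges (8,0,has); (8,1,has); (8,3,has); added nodes 16, 17, 18, 19, 20, 21, 22; added edges (19,0,has); (19,16,has); (19,18,has); (20,1,has); (20,16,has); (20,17,has); (21,3,has); (21,17,has); (21,18,has); (22,16,has); (22,17,has); (22,18,has); result: nodes: 0:pt, 1:pt, 3:pt, 5:pt, 6:pt, 9:pt, 10:pt, 11:pt, 12:F, 13:F, 14:F, 15:F, 16:pt, 17:pt, 18:pt, 19:F, 20:F, 21:F, 22:F edges: (12,1,has); (12,9,has); (12,11,has); (13,3,has); (13,9,has); (13,10,has); (14,5,has); (14,10,has); (14,11,has); (15,9,has); (15,10,has); (15,11,has); (19,0,has); (19,16,has); (19,18,has); (20,1,has); (20,16,has); (20,17,has); (21,3,has); (21,17,has); (21,18,has); (22,16,has); (22,17,has); (22,18,has)
final:
nodes: 0:pt, 1:pt, 3:pt, 5:pt, 6:pt, 9:pt, 10:pt, 11:pt, 12:F, 13:F, 14:F, 15:F, 16:pt, 17:pt, 18:pt, 19:F, 20:F, 21:F, 22:F
edges: (12,1,has); (12,9,has); (12,11,has); (13,3,has); (13,9,has); (13,10,has); (14,5,has); (14,10,has); (14,11,has); (15,9,has); (15,10,has); (15,11,has); (19,0,has); (19,16,has); (19,18,has); (20,1,has); (20,16,has); (20,17,has); (21,3,has); (21,17,has); (21,18,has); (22,16,has); (22,17,has); (22,18,has)


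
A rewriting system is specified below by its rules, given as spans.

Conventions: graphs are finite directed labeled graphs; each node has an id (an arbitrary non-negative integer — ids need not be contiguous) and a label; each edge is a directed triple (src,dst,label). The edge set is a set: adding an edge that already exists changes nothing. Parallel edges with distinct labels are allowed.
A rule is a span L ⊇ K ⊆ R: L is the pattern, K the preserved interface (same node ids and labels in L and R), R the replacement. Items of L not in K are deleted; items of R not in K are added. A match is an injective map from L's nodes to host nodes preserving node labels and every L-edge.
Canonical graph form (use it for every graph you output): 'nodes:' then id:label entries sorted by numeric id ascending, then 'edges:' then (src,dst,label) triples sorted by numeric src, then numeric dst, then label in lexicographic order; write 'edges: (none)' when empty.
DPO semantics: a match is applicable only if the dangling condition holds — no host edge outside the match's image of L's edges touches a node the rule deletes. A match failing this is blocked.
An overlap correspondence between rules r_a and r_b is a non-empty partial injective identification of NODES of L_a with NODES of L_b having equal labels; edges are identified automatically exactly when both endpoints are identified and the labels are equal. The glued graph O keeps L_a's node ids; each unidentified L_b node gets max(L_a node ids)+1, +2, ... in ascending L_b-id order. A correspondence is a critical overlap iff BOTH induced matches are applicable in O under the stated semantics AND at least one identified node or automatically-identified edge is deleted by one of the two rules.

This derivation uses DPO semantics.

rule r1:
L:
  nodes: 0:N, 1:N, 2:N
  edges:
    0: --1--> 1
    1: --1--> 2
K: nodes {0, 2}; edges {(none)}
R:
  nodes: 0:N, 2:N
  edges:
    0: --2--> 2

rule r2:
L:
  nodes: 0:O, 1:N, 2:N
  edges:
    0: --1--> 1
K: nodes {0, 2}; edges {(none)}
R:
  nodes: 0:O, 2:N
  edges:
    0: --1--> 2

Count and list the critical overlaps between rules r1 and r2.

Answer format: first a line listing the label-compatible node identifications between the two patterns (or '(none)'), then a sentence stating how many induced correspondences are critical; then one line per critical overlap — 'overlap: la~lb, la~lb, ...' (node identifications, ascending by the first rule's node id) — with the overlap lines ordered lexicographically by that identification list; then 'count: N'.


label-compatible node identifications between L(r1) and L(r2): 0~1, 0~2, 1~1, 1~2, 2~1, 2~2
1 of the induced correspondences is a critical overlap of r1 and r2.
overlap: 1~2
count: 1


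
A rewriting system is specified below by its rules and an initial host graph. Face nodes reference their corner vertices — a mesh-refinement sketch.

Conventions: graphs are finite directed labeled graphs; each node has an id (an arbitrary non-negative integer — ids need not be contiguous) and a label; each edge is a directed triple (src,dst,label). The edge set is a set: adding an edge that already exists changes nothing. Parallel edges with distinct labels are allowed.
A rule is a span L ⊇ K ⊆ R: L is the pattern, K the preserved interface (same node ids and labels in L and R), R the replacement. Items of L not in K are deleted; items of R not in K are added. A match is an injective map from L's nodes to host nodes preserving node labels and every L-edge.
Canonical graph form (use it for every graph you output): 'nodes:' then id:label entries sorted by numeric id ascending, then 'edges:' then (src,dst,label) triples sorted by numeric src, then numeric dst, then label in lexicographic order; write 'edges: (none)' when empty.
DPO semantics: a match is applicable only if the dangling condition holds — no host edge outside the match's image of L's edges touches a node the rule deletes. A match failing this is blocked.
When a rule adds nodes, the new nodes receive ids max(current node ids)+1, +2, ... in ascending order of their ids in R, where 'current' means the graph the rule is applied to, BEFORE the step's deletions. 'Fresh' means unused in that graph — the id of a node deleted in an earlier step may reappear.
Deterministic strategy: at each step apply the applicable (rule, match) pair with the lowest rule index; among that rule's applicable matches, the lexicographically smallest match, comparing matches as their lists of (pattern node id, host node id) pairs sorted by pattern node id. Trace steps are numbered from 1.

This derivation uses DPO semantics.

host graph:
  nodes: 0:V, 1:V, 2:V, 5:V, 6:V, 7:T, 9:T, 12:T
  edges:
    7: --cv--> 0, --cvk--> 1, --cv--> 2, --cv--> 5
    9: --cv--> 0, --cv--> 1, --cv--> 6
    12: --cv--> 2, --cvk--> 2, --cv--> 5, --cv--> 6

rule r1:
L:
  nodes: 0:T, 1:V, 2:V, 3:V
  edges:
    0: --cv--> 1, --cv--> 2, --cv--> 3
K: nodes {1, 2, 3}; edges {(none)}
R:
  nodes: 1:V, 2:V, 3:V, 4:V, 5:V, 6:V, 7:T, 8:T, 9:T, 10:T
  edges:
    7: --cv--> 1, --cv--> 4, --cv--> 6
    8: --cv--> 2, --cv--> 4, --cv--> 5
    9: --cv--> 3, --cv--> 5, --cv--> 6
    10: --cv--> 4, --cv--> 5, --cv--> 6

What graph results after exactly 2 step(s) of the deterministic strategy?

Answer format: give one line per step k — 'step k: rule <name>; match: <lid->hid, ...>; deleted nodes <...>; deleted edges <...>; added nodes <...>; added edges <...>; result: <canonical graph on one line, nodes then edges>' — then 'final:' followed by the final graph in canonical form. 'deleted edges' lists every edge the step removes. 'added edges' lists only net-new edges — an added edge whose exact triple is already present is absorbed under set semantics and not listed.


step 1: rule r1; match: 0->9, 1->0, 2->1, 3->6; deleted nodes 9; deleted edges (9,0,cv); (9,1,cv); (9,6,cv); added nodes 13, 14, 15, 16, 17, 18, 19; added edges (16,0,cv); (16,13,cv); (16,15,cv); (17,1,cv); (17,13,cv); (17,14,cv); (18,6,cv); (18,14,cv); (18,15,cv); (19,13,cv); (19,14,cv); (19,15,cv); result: nodes: 0:V, 1:V, 2:V, 5:V, 6:V, 7:T, 12:T, 13:V, 14:V, 15:V, 16:T, 17:T, 18:T, 19:T edges: (7,0,cv); (7,1,cvk); (7,2,cv); (7,5,cv); (12,2,cv); (12,2,cvk); (12,5,cv); (12,6,cv); (16,0,cv); (16,13,cv); (16,15,cv); (17,1,cv); (17,13,cv); (17,14,cv); (18,6,cv); (18,14,cv); (18,15,cv); (19,13,cv); (19,14,cv); (19,15,cv)
step 2: rule r1; match: 0->16, 1->0, 2->13, 3->15; deleted nodes 16; deleted edges (16,0,cv); (16,13,cv); (16,15,cv); added nodes 20, 21, 22, 23, 24, 25, 26; added edges (23,0,cv); (23,20,cv); (23,22,cv); (24,13,cv); (24,20,cv); (24,21,cv); (25,15,cv); (25,21,cv); (25,22,cv); (26,20,cv); (26,21,cv); (26,22,cv); result: nodes: 0:V, 1:V, 2:V, 5:V, 6:V, 7:T, 12:T, 13:V, 14:V, 15:V, 17:T, 18:T, 19:T, 20:V, 21:V, 22:V, 23:T, 24:T, 25:T, 26:T edges: (7,0,cv); (7,1,cvk); (7,2,cv); (7,5,cv); (12,2,cv); (12,2,cvk); (12,5,cv); (12,6,cv); (17,1,cv); (17,13,cv); (17,14,cv); (18,6,cv); (18,14,cv); (18,15,cv); (19,13,cv); (19,14,cv); (19,15,cv); (23,0,cv); (23,20,cv); (23,22,cv); (24,13,cv); (24,20,cv); (24,21,cv); (25,15,cv); (25,21,cv); (25,22,cv); (26,20,cv); (26,21,cv); (26,22,cv)
final:
nodes: 0:V, 1:V, 2:V, 5:V, 6:V, 7:T, 12:T, 13:V, 14:V, 15:V, 17:T, 18:T, 19:T, 20:V, 21:V, 22:V, 23:T, 24:T, 25:T, 26:T
edges: (7,0,cv); (7,1,cvk); (7,2,cv); (7,5,cv); (12,2,cv); (12,2,cvk); (12,5,cv); (12,6,cv); (17,1,cv); (17,13,cv); (17,14,cv); (18,6,cv); (18,14,cv); (18,15,cv); (19,13,cv); (19,14,cv); (19,15,cv); (23,0,cv); (23,20,cv); (23,22,cv); (24,13,cv); (24,20,cv); (24,21,cv); (25,15,cv); (25,21,cv); (25,22,cv); (26,20,cv); (26,21,cv); (26,22,cv)


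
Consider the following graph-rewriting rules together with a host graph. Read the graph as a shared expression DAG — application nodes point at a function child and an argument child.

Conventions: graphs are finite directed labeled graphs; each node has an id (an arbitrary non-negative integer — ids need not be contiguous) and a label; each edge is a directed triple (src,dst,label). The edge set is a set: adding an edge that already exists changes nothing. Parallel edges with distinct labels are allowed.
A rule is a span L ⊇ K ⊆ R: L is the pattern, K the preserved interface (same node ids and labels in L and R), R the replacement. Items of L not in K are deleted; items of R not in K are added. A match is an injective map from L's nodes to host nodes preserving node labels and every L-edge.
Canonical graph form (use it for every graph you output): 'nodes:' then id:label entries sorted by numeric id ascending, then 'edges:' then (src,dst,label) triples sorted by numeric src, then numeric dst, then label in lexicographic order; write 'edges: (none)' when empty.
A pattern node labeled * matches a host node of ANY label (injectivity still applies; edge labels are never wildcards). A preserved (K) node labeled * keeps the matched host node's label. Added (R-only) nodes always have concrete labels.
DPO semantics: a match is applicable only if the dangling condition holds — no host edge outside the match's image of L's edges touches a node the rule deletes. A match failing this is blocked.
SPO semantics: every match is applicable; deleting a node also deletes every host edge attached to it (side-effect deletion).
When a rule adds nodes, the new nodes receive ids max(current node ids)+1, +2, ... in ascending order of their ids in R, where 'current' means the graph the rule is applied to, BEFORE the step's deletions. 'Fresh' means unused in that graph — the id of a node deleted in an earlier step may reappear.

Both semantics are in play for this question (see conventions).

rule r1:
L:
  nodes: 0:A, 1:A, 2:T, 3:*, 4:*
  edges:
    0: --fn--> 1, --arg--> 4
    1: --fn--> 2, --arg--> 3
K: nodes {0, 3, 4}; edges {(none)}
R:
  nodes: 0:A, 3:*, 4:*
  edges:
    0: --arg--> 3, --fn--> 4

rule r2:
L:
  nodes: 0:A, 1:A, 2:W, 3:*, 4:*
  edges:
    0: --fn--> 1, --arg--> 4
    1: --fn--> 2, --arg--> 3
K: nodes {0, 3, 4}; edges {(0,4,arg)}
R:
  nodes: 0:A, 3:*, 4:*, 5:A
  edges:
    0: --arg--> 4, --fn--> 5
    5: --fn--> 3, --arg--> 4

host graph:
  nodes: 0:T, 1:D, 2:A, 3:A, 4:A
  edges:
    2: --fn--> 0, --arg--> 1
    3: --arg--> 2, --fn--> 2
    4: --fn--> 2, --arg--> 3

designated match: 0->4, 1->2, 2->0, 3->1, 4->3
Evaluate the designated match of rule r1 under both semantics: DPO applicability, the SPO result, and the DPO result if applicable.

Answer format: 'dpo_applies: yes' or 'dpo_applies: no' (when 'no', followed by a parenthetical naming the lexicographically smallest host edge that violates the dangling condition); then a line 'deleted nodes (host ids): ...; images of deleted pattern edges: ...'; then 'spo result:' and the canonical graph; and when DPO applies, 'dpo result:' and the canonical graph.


dpo_applies: no
(the rule deletes node 2, which keeps host edge (3,2,arg) outside the match image — the dangling condition fails, DPO blocks; SPO proceeds and side-deletes such edges)
deleted nodes (host ids): 0, 2; images of deleted pattern edges: (2,0,fn); (2,1,arg); (4,2,fn); (4,3,arg)
spo result:
nodes: 1:D, 3:A, 4:A
edges: (4,1,arg); (4,3,fn)


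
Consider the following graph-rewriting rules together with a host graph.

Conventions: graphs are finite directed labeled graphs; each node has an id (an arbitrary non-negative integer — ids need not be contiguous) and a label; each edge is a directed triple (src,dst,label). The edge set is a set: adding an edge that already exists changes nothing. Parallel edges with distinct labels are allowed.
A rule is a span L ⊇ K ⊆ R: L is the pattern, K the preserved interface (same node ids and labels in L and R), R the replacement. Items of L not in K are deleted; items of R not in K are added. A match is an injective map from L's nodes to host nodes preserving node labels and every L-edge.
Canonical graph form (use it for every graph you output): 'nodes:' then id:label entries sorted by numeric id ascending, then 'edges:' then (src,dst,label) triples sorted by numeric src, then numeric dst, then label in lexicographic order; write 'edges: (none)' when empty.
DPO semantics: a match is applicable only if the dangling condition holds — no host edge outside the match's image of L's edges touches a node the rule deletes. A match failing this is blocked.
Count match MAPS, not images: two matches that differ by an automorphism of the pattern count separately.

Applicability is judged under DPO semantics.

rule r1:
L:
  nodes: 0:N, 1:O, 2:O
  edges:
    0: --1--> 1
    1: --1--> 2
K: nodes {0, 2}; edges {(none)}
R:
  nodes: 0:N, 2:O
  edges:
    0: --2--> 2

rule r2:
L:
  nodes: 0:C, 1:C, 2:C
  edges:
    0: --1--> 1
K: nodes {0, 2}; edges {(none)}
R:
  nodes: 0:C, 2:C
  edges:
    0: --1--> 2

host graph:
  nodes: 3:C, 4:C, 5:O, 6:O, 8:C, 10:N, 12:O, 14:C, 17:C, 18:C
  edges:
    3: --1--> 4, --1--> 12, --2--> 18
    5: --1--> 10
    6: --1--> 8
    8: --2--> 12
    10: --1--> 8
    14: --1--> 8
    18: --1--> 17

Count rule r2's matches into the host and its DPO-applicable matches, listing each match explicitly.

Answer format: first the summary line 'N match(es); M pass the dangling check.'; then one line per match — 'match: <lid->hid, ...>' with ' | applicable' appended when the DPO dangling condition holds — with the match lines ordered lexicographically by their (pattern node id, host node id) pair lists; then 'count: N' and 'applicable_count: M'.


12 match(es); 8 pass the dangling check.
match: 0->3, 1->4, 2->8 | applicable
match: 0->3, 1->4, 2->14 | applicable
match: 0->3, 1->4, 2->17 | applicable
match: 0->3, 1->4, 2->18 | applicable
match: 0->14, 1->8, 2->3
match: 0->14, 1->8, 2->4
match: 0->14, 1->8, 2->17
match: 0->14, 1->8, 2->18
match: 0->18, 1->17, 2->3 | applicable
match: 0->18, 1->17, 2->4 | applicable
match: 0->18, 1->17, 2->8 | applicable
match: 0->18, 1->17, 2->14 | applicable
count: 12
applicable_count: 8


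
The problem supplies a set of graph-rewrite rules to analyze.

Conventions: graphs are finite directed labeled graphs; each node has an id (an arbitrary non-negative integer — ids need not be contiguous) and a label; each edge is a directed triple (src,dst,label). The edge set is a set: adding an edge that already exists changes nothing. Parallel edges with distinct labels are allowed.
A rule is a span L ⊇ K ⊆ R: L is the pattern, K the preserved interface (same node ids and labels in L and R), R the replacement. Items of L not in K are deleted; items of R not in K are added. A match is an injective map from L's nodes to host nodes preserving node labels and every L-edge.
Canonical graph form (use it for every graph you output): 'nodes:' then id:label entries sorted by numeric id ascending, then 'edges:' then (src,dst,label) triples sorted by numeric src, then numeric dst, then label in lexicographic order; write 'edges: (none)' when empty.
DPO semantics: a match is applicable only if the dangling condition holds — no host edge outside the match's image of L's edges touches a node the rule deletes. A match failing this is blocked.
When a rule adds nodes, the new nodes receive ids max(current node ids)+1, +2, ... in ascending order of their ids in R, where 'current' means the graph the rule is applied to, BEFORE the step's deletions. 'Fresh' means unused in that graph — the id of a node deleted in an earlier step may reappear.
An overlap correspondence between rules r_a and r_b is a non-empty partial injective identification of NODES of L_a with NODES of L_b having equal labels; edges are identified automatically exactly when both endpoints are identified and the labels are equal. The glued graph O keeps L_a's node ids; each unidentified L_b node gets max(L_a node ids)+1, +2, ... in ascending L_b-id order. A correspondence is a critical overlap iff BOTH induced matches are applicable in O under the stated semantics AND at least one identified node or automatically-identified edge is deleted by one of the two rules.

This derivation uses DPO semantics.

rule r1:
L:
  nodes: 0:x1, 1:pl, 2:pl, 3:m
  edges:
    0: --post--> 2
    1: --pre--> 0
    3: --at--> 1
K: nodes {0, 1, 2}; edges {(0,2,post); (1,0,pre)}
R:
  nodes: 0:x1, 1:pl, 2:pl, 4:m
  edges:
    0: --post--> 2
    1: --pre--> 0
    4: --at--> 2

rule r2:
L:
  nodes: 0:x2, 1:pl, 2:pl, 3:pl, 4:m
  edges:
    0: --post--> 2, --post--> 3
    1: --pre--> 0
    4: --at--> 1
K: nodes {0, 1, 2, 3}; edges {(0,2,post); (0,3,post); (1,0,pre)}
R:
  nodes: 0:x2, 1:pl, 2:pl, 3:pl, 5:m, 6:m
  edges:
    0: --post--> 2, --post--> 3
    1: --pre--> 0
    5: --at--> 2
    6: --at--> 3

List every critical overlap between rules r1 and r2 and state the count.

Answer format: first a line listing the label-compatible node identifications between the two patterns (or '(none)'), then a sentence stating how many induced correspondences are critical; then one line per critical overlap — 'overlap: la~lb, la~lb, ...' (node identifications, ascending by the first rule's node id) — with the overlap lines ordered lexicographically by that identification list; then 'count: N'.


label-compatible node identifications between L(r1) and L(r2): 1~1, 1~2, 1~3, 2~1, 2~2, 2~3, 3~4
3 of the induced correspondences are critical overlaps of r1 and r2.
overlap: 1~1, 2~2, 3~4
overlap: 1~1, 2~3, 3~4
overlap: 1~1, 3~4
count: 3


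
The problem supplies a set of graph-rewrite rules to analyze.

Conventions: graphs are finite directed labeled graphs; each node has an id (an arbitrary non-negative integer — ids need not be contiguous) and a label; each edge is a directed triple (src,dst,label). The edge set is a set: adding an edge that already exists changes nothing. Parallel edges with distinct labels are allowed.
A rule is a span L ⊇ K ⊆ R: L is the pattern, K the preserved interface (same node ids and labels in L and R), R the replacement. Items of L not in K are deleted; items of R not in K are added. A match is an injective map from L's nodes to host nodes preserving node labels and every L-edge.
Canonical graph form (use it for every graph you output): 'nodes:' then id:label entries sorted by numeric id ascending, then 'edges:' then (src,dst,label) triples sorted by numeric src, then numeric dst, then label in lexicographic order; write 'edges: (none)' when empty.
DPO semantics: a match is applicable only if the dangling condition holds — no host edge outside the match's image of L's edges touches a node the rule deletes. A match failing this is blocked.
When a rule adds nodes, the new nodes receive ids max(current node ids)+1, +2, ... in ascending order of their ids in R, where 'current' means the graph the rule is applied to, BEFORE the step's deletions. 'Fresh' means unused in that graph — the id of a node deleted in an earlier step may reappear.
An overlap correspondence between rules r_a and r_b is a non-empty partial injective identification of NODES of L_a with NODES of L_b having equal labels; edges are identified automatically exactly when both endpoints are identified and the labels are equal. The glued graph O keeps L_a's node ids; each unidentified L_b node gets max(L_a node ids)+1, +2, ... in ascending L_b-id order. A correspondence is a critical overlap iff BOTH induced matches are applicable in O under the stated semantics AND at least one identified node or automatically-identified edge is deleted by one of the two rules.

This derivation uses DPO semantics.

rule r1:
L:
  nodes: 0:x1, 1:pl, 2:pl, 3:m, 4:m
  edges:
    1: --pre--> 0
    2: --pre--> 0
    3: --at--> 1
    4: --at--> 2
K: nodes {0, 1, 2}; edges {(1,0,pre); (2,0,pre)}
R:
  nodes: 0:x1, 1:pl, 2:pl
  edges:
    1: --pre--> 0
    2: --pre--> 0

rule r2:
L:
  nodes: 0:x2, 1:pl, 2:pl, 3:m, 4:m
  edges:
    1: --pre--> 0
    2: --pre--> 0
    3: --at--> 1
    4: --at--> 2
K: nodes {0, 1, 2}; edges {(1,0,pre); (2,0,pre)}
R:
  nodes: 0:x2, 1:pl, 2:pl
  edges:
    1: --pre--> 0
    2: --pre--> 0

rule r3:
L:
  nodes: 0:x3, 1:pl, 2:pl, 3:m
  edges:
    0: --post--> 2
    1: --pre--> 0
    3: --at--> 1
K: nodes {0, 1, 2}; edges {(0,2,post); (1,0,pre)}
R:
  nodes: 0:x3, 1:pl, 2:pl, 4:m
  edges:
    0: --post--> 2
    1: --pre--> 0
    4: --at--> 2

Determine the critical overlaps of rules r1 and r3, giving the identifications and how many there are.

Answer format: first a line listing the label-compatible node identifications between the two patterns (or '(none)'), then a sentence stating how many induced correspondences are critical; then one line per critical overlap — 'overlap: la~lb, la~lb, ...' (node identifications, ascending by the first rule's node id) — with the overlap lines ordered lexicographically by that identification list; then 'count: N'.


label-compatible node identifications between L(r1) and L(r3): 1~1, 1~2, 2~1, 2~2, 3~3, 4~3
4 of the induced correspondences are critical overlaps of r1 and r3.
overlap: 1~1, 2~2, 3~3
overlap: 1~1, 3~3
overlap: 1~2, 2~1, 4~3
overlap: 2~1, 4~3
count: 4


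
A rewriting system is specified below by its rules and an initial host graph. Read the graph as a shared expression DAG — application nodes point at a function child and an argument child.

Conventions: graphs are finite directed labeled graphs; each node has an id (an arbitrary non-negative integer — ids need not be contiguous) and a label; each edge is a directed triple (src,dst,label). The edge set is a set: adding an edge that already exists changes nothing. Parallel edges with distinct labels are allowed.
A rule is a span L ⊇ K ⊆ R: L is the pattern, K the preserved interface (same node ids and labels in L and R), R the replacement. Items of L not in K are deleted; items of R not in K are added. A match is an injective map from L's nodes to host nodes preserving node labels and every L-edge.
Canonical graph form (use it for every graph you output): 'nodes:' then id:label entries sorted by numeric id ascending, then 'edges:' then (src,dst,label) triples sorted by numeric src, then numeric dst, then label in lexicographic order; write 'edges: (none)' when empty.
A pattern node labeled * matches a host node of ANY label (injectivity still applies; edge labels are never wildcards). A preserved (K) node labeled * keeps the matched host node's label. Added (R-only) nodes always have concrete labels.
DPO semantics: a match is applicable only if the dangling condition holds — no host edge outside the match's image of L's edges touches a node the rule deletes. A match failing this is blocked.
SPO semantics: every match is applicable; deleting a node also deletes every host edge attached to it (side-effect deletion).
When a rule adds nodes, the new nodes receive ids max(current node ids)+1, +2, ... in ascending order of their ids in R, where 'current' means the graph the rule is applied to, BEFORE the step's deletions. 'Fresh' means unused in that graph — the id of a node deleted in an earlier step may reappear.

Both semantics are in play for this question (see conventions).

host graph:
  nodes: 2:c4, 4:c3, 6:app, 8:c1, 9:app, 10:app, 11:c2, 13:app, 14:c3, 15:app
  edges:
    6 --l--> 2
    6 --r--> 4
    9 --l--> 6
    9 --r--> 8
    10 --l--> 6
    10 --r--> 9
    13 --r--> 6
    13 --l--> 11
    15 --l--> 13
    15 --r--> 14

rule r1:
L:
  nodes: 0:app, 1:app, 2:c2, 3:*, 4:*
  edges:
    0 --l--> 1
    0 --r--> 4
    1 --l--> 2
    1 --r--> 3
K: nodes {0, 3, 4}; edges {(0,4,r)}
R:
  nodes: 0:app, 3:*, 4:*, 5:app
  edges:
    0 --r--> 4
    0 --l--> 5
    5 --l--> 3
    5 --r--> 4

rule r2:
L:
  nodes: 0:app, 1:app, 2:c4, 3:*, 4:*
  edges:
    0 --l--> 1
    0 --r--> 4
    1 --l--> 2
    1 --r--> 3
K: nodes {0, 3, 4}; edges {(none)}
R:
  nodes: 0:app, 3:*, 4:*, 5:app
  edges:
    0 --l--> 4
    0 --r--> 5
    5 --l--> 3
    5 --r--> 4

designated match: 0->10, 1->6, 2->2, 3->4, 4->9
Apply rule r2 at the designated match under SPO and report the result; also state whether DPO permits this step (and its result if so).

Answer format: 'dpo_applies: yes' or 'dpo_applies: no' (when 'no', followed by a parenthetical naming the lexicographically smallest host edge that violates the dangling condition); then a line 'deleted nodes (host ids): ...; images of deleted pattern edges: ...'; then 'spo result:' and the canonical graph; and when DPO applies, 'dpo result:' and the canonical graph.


dpo_applies: no
(the rule deletes node 6, which keeps host edge (9,6,l) outside the match image — the dangling condition fails, DPO blocks; SPO proceeds and side-deletes such edges)
deleted nodes (host ids): 2, 6; images of deleted pattern edges: (6,2,l); (6,4,r); (10,6,l); (10,9,r)
spo result:
nodes: 4:c3, 8:c1, 9:app, 10:app, 11:c2, 13:app, 14:c3, 15:app, 16:app
edges: (9,8,r); (10,9,l); (10,16,r); (13,11,l); (15,13,l); (15,14,r); (16,4,l); (16,9,r)
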